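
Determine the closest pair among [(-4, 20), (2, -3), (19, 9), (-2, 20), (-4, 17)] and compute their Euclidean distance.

Computing all pairwise distances among 5 points:

d((-4, 20), (2, -3)) = 23.7697
d((-4, 20), (19, 9)) = 25.4951
d((-4, 20), (-2, 20)) = 2.0 <-- minimum
d((-4, 20), (-4, 17)) = 3.0
d((2, -3), (19, 9)) = 20.8087
d((2, -3), (-2, 20)) = 23.3452
d((2, -3), (-4, 17)) = 20.8806
d((19, 9), (-2, 20)) = 23.7065
d((19, 9), (-4, 17)) = 24.3516
d((-2, 20), (-4, 17)) = 3.6056

Closest pair: (-4, 20) and (-2, 20) with distance 2.0

The closest pair is (-4, 20) and (-2, 20) with Euclidean distance 2.0. For 5 points, brute-force pairwise comparison is shown above. For large n, the divide-and-conquer algorithm (sort by x, recurse on halves, check the dividing strip) achieves O(n log n).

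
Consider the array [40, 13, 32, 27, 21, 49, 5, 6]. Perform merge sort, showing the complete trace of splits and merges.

Merge sort trace:

Split: [40, 13, 32, 27, 21, 49, 5, 6] -> [40, 13, 32, 27] and [21, 49, 5, 6]
  Split: [40, 13, 32, 27] -> [40, 13] and [32, 27]
    Split: [40, 13] -> [40] and [13]
    Merge: [40] + [13] -> [13, 40]
    Split: [32, 27] -> [32] and [27]
    Merge: [32] + [27] -> [27, 32]
  Merge: [13, 40] + [27, 32] -> [13, 27, 32, 40]
  Split: [21, 49, 5, 6] -> [21, 49] and [5, 6]
    Split: [21, 49] -> [21] and [49]
    Merge: [21] + [49] -> [21, 49]
    Split: [5, 6] -> [5] and [6]
    Merge: [5] + [6] -> [5, 6]
  Merge: [21, 49] + [5, 6] -> [5, 6, 21, 49]
Merge: [13, 27, 32, 40] + [5, 6, 21, 49] -> [5, 6, 13, 21, 27, 32, 40, 49]

Final sorted array: [5, 6, 13, 21, 27, 32, 40, 49]

The merge sort proceeds by recursively splitting the array and merging sorted halves.
After all merges, the sorted array is [5, 6, 13, 21, 27, 32, 40, 49].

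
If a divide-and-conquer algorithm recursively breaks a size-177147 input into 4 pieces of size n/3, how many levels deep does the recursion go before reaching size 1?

For divide and conquer with division factor 3:

Problem sizes at each level:
Level 0: 177147
Level 1: 59049
Level 2: 19683
Level 3: 6561
Level 4: 2187
Level 5: 729
Level 6: 243
Level 7: 81
Level 8: 27
Level 9: 9
Level 10: 3
Level 11: 1

The root is level 0 and the size-1 base case is level 11 (the tree spans levels 0 through 11, i.e. 12 levels counting the root), so the depth is the number of divisions: log_3(177147) = 11

The recursion tree depth is log_3(177147) = 11. At each level, the problem size is divided by 3, so it takes 11 divisions to reduce to a base case of size 1. The algorithm makes 4 recursive calls at each level.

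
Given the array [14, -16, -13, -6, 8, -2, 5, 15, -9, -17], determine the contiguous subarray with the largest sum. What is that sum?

Using Kadane's algorithm on [14, -16, -13, -6, 8, -2, 5, 15, -9, -17]:

Scanning through the array:
Position 1 (value -16): max_ending_here = -2, max_so_far = 14
Position 2 (value -13): max_ending_here = -13, max_so_far = 14
Position 3 (value -6): max_ending_here = -6, max_so_far = 14
Position 4 (value 8): max_ending_here = 8, max_so_far = 14
Position 5 (value -2): max_ending_here = 6, max_so_far = 14
Position 6 (value 5): max_ending_here = 11, max_so_far = 14
Position 7 (value 15): max_ending_here = 26, max_so_far = 26
Position 8 (value -9): max_ending_here = 17, max_so_far = 26
Position 9 (value -17): max_ending_here = 0, max_so_far = 26

Maximum subarray: [8, -2, 5, 15]
Maximum sum: 26

The maximum subarray is [8, -2, 5, 15] with sum 26. This subarray runs from index 4 to index 7.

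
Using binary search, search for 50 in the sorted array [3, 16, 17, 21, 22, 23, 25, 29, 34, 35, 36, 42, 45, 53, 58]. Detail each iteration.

Binary search for 50 in [3, 16, 17, 21, 22, 23, 25, 29, 34, 35, 36, 42, 45, 53, 58]:

lo=0, hi=14, mid=7, arr[mid]=29 -> 29 < 50, search right half
lo=8, hi=14, mid=11, arr[mid]=42 -> 42 < 50, search right half
lo=12, hi=14, mid=13, arr[mid]=53 -> 53 > 50, search left half
lo=12, hi=12, mid=12, arr[mid]=45 -> 45 < 50, search right half
lo=13 > hi=12, target 50 not found

Binary search determines that 50 is not in the array after 4 comparisons. The search space was exhausted without finding the target.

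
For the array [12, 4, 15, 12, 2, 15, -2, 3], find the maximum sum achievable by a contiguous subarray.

Using Kadane's algorithm on [12, 4, 15, 12, 2, 15, -2, 3]:

Scanning through the array:
Position 1 (value 4): max_ending_here = 16, max_so_far = 16
Position 2 (value 15): max_ending_here = 31, max_so_far = 31
Position 3 (value 12): max_ending_here = 43, max_so_far = 43
Position 4 (value 2): max_ending_here = 45, max_so_far = 45
Position 5 (value 15): max_ending_here = 60, max_so_far = 60
Position 6 (value -2): max_ending_here = 58, max_so_far = 60
Position 7 (value 3): max_ending_here = 61, max_so_far = 61

Maximum subarray: [12, 4, 15, 12, 2, 15, -2, 3]
Maximum sum: 61

The maximum subarray is [12, 4, 15, 12, 2, 15, -2, 3] with sum 61. This subarray runs from index 0 to index 7.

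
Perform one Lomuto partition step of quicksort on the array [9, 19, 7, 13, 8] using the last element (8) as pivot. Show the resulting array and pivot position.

Lomuto partition with pivot = 8:

Initial array: [9, 19, 7, 13, 8]

arr[0]=9 > 8: no swap
arr[1]=19 > 8: no swap
arr[2]=7 <= 8: swap with position 0, array becomes [7, 19, 9, 13, 8]
arr[3]=13 > 8: no swap

Place pivot at position 1: [7, 8, 9, 13, 19]
Pivot position: 1

After partitioning with pivot 8, the array becomes [7, 8, 9, 13, 19]. The pivot is placed at index 1. All elements to the left of the pivot are <= 8, and all elements to the right are > 8.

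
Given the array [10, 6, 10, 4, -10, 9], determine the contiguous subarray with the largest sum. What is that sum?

Using Kadane's algorithm on [10, 6, 10, 4, -10, 9]:

Scanning through the array:
Position 1 (value 6): max_ending_here = 16, max_so_far = 16
Position 2 (value 10): max_ending_here = 26, max_so_far = 26
Position 3 (value 4): max_ending_here = 30, max_so_far = 30
Position 4 (value -10): max_ending_here = 20, max_so_far = 30
Position 5 (value 9): max_ending_here = 29, max_so_far = 30

Maximum subarray: [10, 6, 10, 4]
Maximum sum: 30

The maximum subarray is [10, 6, 10, 4] with sum 30. This subarray runs from index 0 to index 3.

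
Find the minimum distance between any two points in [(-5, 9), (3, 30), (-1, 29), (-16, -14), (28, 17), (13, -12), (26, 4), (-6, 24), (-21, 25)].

Computing all pairwise distances among 9 points:

d((-5, 9), (3, 30)) = 22.4722
d((-5, 9), (-1, 29)) = 20.3961
d((-5, 9), (-16, -14)) = 25.4951
d((-5, 9), (28, 17)) = 33.9559
d((-5, 9), (13, -12)) = 27.6586
d((-5, 9), (26, 4)) = 31.4006
d((-5, 9), (-6, 24)) = 15.0333
d((-5, 9), (-21, 25)) = 22.6274
d((3, 30), (-1, 29)) = 4.1231 <-- minimum
d((3, 30), (-16, -14)) = 47.927
d((3, 30), (28, 17)) = 28.178
d((3, 30), (13, -12)) = 43.1741
d((3, 30), (26, 4)) = 34.7131
d((3, 30), (-6, 24)) = 10.8167
d((3, 30), (-21, 25)) = 24.5153
d((-1, 29), (-16, -14)) = 45.5412
d((-1, 29), (28, 17)) = 31.3847
d((-1, 29), (13, -12)) = 43.3244
d((-1, 29), (26, 4)) = 36.7967
d((-1, 29), (-6, 24)) = 7.0711
d((-1, 29), (-21, 25)) = 20.3961
d((-16, -14), (28, 17)) = 53.8238
d((-16, -14), (13, -12)) = 29.0689
d((-16, -14), (26, 4)) = 45.6946
d((-16, -14), (-6, 24)) = 39.2938
d((-16, -14), (-21, 25)) = 39.3192
d((28, 17), (13, -12)) = 32.6497
d((28, 17), (26, 4)) = 13.1529
d((28, 17), (-6, 24)) = 34.7131
d((28, 17), (-21, 25)) = 49.6488
d((13, -12), (26, 4)) = 20.6155
d((13, -12), (-6, 24)) = 40.7063
d((13, -12), (-21, 25)) = 50.2494
d((26, 4), (-6, 24)) = 37.7359
d((26, 4), (-21, 25)) = 51.4782
d((-6, 24), (-21, 25)) = 15.0333

Closest pair: (3, 30) and (-1, 29) with distance 4.1231

The closest pair is (3, 30) and (-1, 29) with Euclidean distance 4.1231. For 9 points, brute-force pairwise comparison is shown above. For large n, the divide-and-conquer algorithm (sort by x, recurse on halves, check the dividing strip) achieves O(n log n).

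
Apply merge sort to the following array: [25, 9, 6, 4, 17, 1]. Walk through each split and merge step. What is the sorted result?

Merge sort trace:

Split: [25, 9, 6, 4, 17, 1] -> [25, 9, 6] and [4, 17, 1]
  Split: [25, 9, 6] -> [25] and [9, 6]
    Split: [9, 6] -> [9] and [6]
    Merge: [9] + [6] -> [6, 9]
  Merge: [25] + [6, 9] -> [6, 9, 25]
  Split: [4, 17, 1] -> [4] and [17, 1]
    Split: [17, 1] -> [17] and [1]
    Merge: [17] + [1] -> [1, 17]
  Merge: [4] + [1, 17] -> [1, 4, 17]
Merge: [6, 9, 25] + [1, 4, 17] -> [1, 4, 6, 9, 17, 25]

Final sorted array: [1, 4, 6, 9, 17, 25]

The merge sort proceeds by recursively splitting the array and merging sorted halves.
After all merges, the sorted array is [1, 4, 6, 9, 17, 25].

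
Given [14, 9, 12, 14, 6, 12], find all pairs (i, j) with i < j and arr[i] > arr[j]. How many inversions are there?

Finding inversions in [14, 9, 12, 14, 6, 12]:

(0, 1): arr[0]=14 > arr[1]=9
(0, 2): arr[0]=14 > arr[2]=12
(0, 4): arr[0]=14 > arr[4]=6
(0, 5): arr[0]=14 > arr[5]=12
(1, 4): arr[1]=9 > arr[4]=6
(2, 4): arr[2]=12 > arr[4]=6
(3, 4): arr[3]=14 > arr[4]=6
(3, 5): arr[3]=14 > arr[5]=12

Total inversions: 8

The array has 8 inversion(s): (0,1), (0,2), (0,4), (0,5), (1,4), (2,4), (3,4), (3,5). Each pair (i,j) satisfies i < j and arr[i] > arr[j].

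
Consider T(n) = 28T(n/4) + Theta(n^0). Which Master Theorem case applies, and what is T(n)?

Master Theorem for T(n) = 28T(n/4) + O(n^0):

a = 28, b = 4, c = 0
log_b(a) = log_4(28) = 2.4037

Case 1: c = 0 < log_4(28) = 2.4037
T(n) = O(n^(log_4 28))

For T(n) = 28T(n/4) + O(n^0): log_4(28) = 2.4037. This is Case 1 of the Master Theorem (c < log_b(a), work dominated by leaves), giving O(n^(log_4 28)).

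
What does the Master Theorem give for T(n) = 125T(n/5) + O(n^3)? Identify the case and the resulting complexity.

Master Theorem for T(n) = 125T(n/5) + O(n^3):

a = 125, b = 5, c = 3
log_b(a) = log_5(125) = 3.0000

Case 2: c = 3 = log_5(125) = 3.0000
T(n) = O(n^3 log n) = O(n^3 log n)

For T(n) = 125T(n/5) + O(n^3): log_5(125) = 3.0000. This is Case 2 of the Master Theorem (c = log_b(a), equal work at all levels), giving O(n^3 log n).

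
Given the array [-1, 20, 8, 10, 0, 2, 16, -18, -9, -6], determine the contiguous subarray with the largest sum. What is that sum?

Using Kadane's algorithm on [-1, 20, 8, 10, 0, 2, 16, -18, -9, -6]:

Scanning through the array:
Position 1 (value 20): max_ending_here = 20, max_so_far = 20
Position 2 (value 8): max_ending_here = 28, max_so_far = 28
Position 3 (value 10): max_ending_here = 38, max_so_far = 38
Position 4 (value 0): max_ending_here = 38, max_so_far = 38
Position 5 (value 2): max_ending_here = 40, max_so_far = 40
Position 6 (value 16): max_ending_here = 56, max_so_far = 56
Position 7 (value -18): max_ending_here = 38, max_so_far = 56
Position 8 (value -9): max_ending_here = 29, max_so_far = 56
Position 9 (value -6): max_ending_here = 23, max_so_far = 56

Maximum subarray: [20, 8, 10, 0, 2, 16]
Maximum sum: 56

The maximum subarray is [20, 8, 10, 0, 2, 16] with sum 56. This subarray runs from index 1 to index 6.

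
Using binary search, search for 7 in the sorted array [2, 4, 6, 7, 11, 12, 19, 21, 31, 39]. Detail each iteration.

Binary search for 7 in [2, 4, 6, 7, 11, 12, 19, 21, 31, 39]:

lo=0, hi=9, mid=4, arr[mid]=11 -> 11 > 7, search left half
lo=0, hi=3, mid=1, arr[mid]=4 -> 4 < 7, search right half
lo=2, hi=3, mid=2, arr[mid]=6 -> 6 < 7, search right half
lo=3, hi=3, mid=3, arr[mid]=7 -> Found target at index 3!

Binary search finds 7 at index 3 after 4 comparisons. The search repeatedly halves the search space by comparing with the middle element.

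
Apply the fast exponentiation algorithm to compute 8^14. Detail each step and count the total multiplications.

Computing 8^14 by squaring (build up from 8^1; each line after the first costs one multiplication):

8^1 = 8
8^2 = (8^1)^2 = 8^2 = 64
8^3 = 8 * 8^2 = 8 * 64 = 512
8^6 = (8^3)^2 = 512^2 = 262144
8^7 = 8 * 8^6 = 8 * 262144 = 2097152
8^14 = (8^7)^2 = 2097152^2 = 4398046511104

Result: 4398046511104
Multiplications needed: 5 (5 lines after 8^1)

8^14 = 4398046511104. Using exponentiation by squaring, this requires 5 multiplications. The key idea: if the exponent is even, square the half-power; if odd, multiply by the base once.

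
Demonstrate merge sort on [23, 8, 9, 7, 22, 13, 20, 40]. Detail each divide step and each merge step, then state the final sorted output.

Merge sort trace:

Split: [23, 8, 9, 7, 22, 13, 20, 40] -> [23, 8, 9, 7] and [22, 13, 20, 40]
  Split: [23, 8, 9, 7] -> [23, 8] and [9, 7]
    Split: [23, 8] -> [23] and [8]
    Merge: [23] + [8] -> [8, 23]
    Split: [9, 7] -> [9] and [7]
    Merge: [9] + [7] -> [7, 9]
  Merge: [8, 23] + [7, 9] -> [7, 8, 9, 23]
  Split: [22, 13, 20, 40] -> [22, 13] and [20, 40]
    Split: [22, 13] -> [22] and [13]
    Merge: [22] + [13] -> [13, 22]
    Split: [20, 40] -> [20] and [40]
    Merge: [20] + [40] -> [20, 40]
  Merge: [13, 22] + [20, 40] -> [13, 20, 22, 40]
Merge: [7, 8, 9, 23] + [13, 20, 22, 40] -> [7, 8, 9, 13, 20, 22, 23, 40]

Final sorted array: [7, 8, 9, 13, 20, 22, 23, 40]

The merge sort proceeds by recursively splitting the array and merging sorted halves.
After all merges, the sorted array is [7, 8, 9, 13, 20, 22, 23, 40].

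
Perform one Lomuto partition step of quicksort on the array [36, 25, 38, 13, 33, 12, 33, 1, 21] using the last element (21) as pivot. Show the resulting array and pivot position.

Lomuto partition with pivot = 21:

Initial array: [36, 25, 38, 13, 33, 12, 33, 1, 21]

arr[0]=36 > 21: no swap
arr[1]=25 > 21: no swap
arr[2]=38 > 21: no swap
arr[3]=13 <= 21: swap with position 0, array becomes [13, 25, 38, 36, 33, 12, 33, 1, 21]
arr[4]=33 > 21: no swap
arr[5]=12 <= 21: swap with position 1, array becomes [13, 12, 38, 36, 33, 25, 33, 1, 21]
arr[6]=33 > 21: no swap
arr[7]=1 <= 21: swap with position 2, array becomes [13, 12, 1, 36, 33, 25, 33, 38, 21]

Place pivot at position 3: [13, 12, 1, 21, 33, 25, 33, 38, 36]
Pivot position: 3

After partitioning with pivot 21, the array becomes [13, 12, 1, 21, 33, 25, 33, 38, 36]. The pivot is placed at index 3. All elements to the left of the pivot are <= 21, and all elements to the right are > 21.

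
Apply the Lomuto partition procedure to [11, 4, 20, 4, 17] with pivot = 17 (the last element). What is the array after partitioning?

Lomuto partition with pivot = 17:

Initial array: [11, 4, 20, 4, 17]

arr[0]=11 <= 17: swap with position 0, array becomes [11, 4, 20, 4, 17]
arr[1]=4 <= 17: swap with position 1, array becomes [11, 4, 20, 4, 17]
arr[2]=20 > 17: no swap
arr[3]=4 <= 17: swap with position 2, array becomes [11, 4, 4, 20, 17]

Place pivot at position 3: [11, 4, 4, 17, 20]
Pivot position: 3

After partitioning with pivot 17, the array becomes [11, 4, 4, 17, 20]. The pivot is placed at index 3. All elements to the left of the pivot are <= 17, and all elements to the right are > 17.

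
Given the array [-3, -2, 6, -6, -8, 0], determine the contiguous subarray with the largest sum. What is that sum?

Using Kadane's algorithm on [-3, -2, 6, -6, -8, 0]:

Scanning through the array:
Position 1 (value -2): max_ending_here = -2, max_so_far = -2
Position 2 (value 6): max_ending_here = 6, max_so_far = 6
Position 3 (value -6): max_ending_here = 0, max_so_far = 6
Position 4 (value -8): max_ending_here = -8, max_so_far = 6
Position 5 (value 0): max_ending_here = 0, max_so_far = 6

Maximum subarray: [6]
Maximum sum: 6

The maximum subarray is [6] with sum 6. This subarray runs from index 2 to index 2.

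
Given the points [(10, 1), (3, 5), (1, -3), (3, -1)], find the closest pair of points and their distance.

Computing all pairwise distances among 4 points:

d((10, 1), (3, 5)) = 8.0623
d((10, 1), (1, -3)) = 9.8489
d((10, 1), (3, -1)) = 7.2801
d((3, 5), (1, -3)) = 8.2462
d((3, 5), (3, -1)) = 6.0
d((1, -3), (3, -1)) = 2.8284 <-- minimum

Closest pair: (1, -3) and (3, -1) with distance 2.8284

The closest pair is (1, -3) and (3, -1) with Euclidean distance 2.8284. For 4 points, brute-force pairwise comparison is shown above. For large n, the divide-and-conquer algorithm (sort by x, recurse on halves, check the dividing strip) achieves O(n log n).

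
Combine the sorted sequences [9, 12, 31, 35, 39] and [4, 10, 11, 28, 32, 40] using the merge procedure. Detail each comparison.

Merging process:

Compare 9 vs 4: take 4 from right. Merged: [4]
Compare 9 vs 10: take 9 from left. Merged: [4, 9]
Compare 12 vs 10: take 10 from right. Merged: [4, 9, 10]
Compare 12 vs 11: take 11 from right. Merged: [4, 9, 10, 11]
Compare 12 vs 28: take 12 from left. Merged: [4, 9, 10, 11, 12]
Compare 31 vs 28: take 28 from right. Merged: [4, 9, 10, 11, 12, 28]
Compare 31 vs 32: take 31 from left. Merged: [4, 9, 10, 11, 12, 28, 31]
Compare 35 vs 32: take 32 from right. Merged: [4, 9, 10, 11, 12, 28, 31, 32]
Compare 35 vs 40: take 35 from left. Merged: [4, 9, 10, 11, 12, 28, 31, 32, 35]
Compare 39 vs 40: take 39 from left. Merged: [4, 9, 10, 11, 12, 28, 31, 32, 35, 39]
Append remaining from right: [40]. Merged: [4, 9, 10, 11, 12, 28, 31, 32, 35, 39, 40]

Final merged array: [4, 9, 10, 11, 12, 28, 31, 32, 35, 39, 40]
Total comparisons: 10

The merged array is [4, 9, 10, 11, 12, 28, 31, 32, 35, 39, 40], requiring 10 comparisons. The merge step runs in O(n) time where n is the total number of elements.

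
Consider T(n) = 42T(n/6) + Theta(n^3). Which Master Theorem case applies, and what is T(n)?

Master Theorem for T(n) = 42T(n/6) + O(n^3):

a = 42, b = 6, c = 3
log_b(a) = log_6(42) = 2.0860

Case 3: c = 3 > log_6(42) = 2.0860
T(n) = O(n^3) = O(n^3)

For T(n) = 42T(n/6) + O(n^3): log_6(42) = 2.0860. This is Case 3 of the Master Theorem (c > log_b(a), work dominated by root), giving O(n^3).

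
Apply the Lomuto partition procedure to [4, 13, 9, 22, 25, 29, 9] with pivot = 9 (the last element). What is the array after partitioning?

Lomuto partition with pivot = 9:

Initial array: [4, 13, 9, 22, 25, 29, 9]

arr[0]=4 <= 9: swap with position 0, array becomes [4, 13, 9, 22, 25, 29, 9]
arr[1]=13 > 9: no swap
arr[2]=9 <= 9: swap with position 1, array becomes [4, 9, 13, 22, 25, 29, 9]
arr[3]=22 > 9: no swap
arr[4]=25 > 9: no swap
arr[5]=29 > 9: no swap

Place pivot at position 2: [4, 9, 9, 22, 25, 29, 13]
Pivot position: 2

After partitioning with pivot 9, the array becomes [4, 9, 9, 22, 25, 29, 13]. The pivot is placed at index 2. All elements to the left of the pivot are <= 9, and all elements to the right are > 9.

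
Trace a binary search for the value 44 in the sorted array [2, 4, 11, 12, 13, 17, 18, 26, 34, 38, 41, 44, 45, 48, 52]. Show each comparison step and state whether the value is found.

Binary search for 44 in [2, 4, 11, 12, 13, 17, 18, 26, 34, 38, 41, 44, 45, 48, 52]:

lo=0, hi=14, mid=7, arr[mid]=26 -> 26 < 44, search right half
lo=8, hi=14, mid=11, arr[mid]=44 -> Found target at index 11!

Binary search finds 44 at index 11 after 2 comparisons. The search repeatedly halves the search space by comparing with the middle element.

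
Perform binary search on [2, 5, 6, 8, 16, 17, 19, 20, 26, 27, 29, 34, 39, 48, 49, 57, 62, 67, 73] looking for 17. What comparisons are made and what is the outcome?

Binary search for 17 in [2, 5, 6, 8, 16, 17, 19, 20, 26, 27, 29, 34, 39, 48, 49, 57, 62, 67, 73]:

lo=0, hi=18, mid=9, arr[mid]=27 -> 27 > 17, search left half
lo=0, hi=8, mid=4, arr[mid]=16 -> 16 < 17, search right half
lo=5, hi=8, mid=6, arr[mid]=19 -> 19 > 17, search left half
lo=5, hi=5, mid=5, arr[mid]=17 -> Found target at index 5!

Binary search finds 17 at index 5 after 4 comparisons. The search repeatedly halves the search space by comparing with the middle element.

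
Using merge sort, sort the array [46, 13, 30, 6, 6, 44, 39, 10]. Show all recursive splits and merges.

Merge sort trace:

Split: [46, 13, 30, 6, 6, 44, 39, 10] -> [46, 13, 30, 6] and [6, 44, 39, 10]
  Split: [46, 13, 30, 6] -> [46, 13] and [30, 6]
    Split: [46, 13] -> [46] and [13]
    Merge: [46] + [13] -> [13, 46]
    Split: [30, 6] -> [30] and [6]
    Merge: [30] + [6] -> [6, 30]
  Merge: [13, 46] + [6, 30] -> [6, 13, 30, 46]
  Split: [6, 44, 39, 10] -> [6, 44] and [39, 10]
    Split: [6, 44] -> [6] and [44]
    Merge: [6] + [44] -> [6, 44]
    Split: [39, 10] -> [39] and [10]
    Merge: [39] + [10] -> [10, 39]
  Merge: [6, 44] + [10, 39] -> [6, 10, 39, 44]
Merge: [6, 13, 30, 46] + [6, 10, 39, 44] -> [6, 6, 10, 13, 30, 39, 44, 46]

Final sorted array: [6, 6, 10, 13, 30, 39, 44, 46]

The merge sort proceeds by recursively splitting the array and merging sorted halves.
After all merges, the sorted array is [6, 6, 10, 13, 30, 39, 44, 46].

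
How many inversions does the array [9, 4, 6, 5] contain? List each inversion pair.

Finding inversions in [9, 4, 6, 5]:

(0, 1): arr[0]=9 > arr[1]=4
(0, 2): arr[0]=9 > arr[2]=6
(0, 3): arr[0]=9 > arr[3]=5
(2, 3): arr[2]=6 > arr[3]=5

Total inversions: 4

The array has 4 inversion(s): (0,1), (0,2), (0,3), (2,3). Each pair (i,j) satisfies i < j and arr[i] > arr[j].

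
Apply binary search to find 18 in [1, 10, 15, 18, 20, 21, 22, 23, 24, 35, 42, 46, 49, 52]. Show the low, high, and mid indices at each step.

Binary search for 18 in [1, 10, 15, 18, 20, 21, 22, 23, 24, 35, 42, 46, 49, 52]:

lo=0, hi=13, mid=6, arr[mid]=22 -> 22 > 18, search left half
lo=0, hi=5, mid=2, arr[mid]=15 -> 15 < 18, search right half
lo=3, hi=5, mid=4, arr[mid]=20 -> 20 > 18, search left half
lo=3, hi=3, mid=3, arr[mid]=18 -> Found target at index 3!

Binary search finds 18 at index 3 after 4 comparisons. The search repeatedly halves the search space by comparing with the middle element.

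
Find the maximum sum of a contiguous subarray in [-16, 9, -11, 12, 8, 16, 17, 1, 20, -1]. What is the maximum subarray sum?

Using Kadane's algorithm on [-16, 9, -11, 12, 8, 16, 17, 1, 20, -1]:

Scanning through the array:
Position 1 (value 9): max_ending_here = 9, max_so_far = 9
Position 2 (value -11): max_ending_here = -2, max_so_far = 9
Position 3 (value 12): max_ending_here = 12, max_so_far = 12
Position 4 (value 8): max_ending_here = 20, max_so_far = 20
Position 5 (value 16): max_ending_here = 36, max_so_far = 36
Position 6 (value 17): max_ending_here = 53, max_so_far = 53
Position 7 (value 1): max_ending_here = 54, max_so_far = 54
Position 8 (value 20): max_ending_here = 74, max_so_far = 74
Position 9 (value -1): max_ending_here = 73, max_so_far = 74

Maximum subarray: [12, 8, 16, 17, 1, 20]
Maximum sum: 74

The maximum subarray is [12, 8, 16, 17, 1, 20] with sum 74. This subarray runs from index 3 to index 8.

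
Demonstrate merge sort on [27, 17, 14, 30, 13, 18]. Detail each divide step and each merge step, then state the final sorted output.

Merge sort trace:

Split: [27, 17, 14, 30, 13, 18] -> [27, 17, 14] and [30, 13, 18]
  Split: [27, 17, 14] -> [27] and [17, 14]
    Split: [17, 14] -> [17] and [14]
    Merge: [17] + [14] -> [14, 17]
  Merge: [27] + [14, 17] -> [14, 17, 27]
  Split: [30, 13, 18] -> [30] and [13, 18]
    Split: [13, 18] -> [13] and [18]
    Merge: [13] + [18] -> [13, 18]
  Merge: [30] + [13, 18] -> [13, 18, 30]
Merge: [14, 17, 27] + [13, 18, 30] -> [13, 14, 17, 18, 27, 30]

Final sorted array: [13, 14, 17, 18, 27, 30]

The merge sort proceeds by recursively splitting the array and merging sorted halves.
After all merges, the sorted array is [13, 14, 17, 18, 27, 30].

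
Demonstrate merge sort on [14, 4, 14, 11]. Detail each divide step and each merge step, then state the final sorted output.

Merge sort trace:

Split: [14, 4, 14, 11] -> [14, 4] and [14, 11]
  Split: [14, 4] -> [14] and [4]
  Merge: [14] + [4] -> [4, 14]
  Split: [14, 11] -> [14] and [11]
  Merge: [14] + [11] -> [11, 14]
Merge: [4, 14] + [11, 14] -> [4, 11, 14, 14]

Final sorted array: [4, 11, 14, 14]

The merge sort proceeds by recursively splitting the array and merging sorted halves.
After all merges, the sorted array is [4, 11, 14, 14].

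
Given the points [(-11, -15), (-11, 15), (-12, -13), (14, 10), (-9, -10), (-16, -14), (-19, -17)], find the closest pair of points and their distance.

Computing all pairwise distances among 7 points:

d((-11, -15), (-11, 15)) = 30.0
d((-11, -15), (-12, -13)) = 2.2361 <-- minimum
d((-11, -15), (14, 10)) = 35.3553
d((-11, -15), (-9, -10)) = 5.3852
d((-11, -15), (-16, -14)) = 5.099
d((-11, -15), (-19, -17)) = 8.2462
d((-11, 15), (-12, -13)) = 28.0179
d((-11, 15), (14, 10)) = 25.4951
d((-11, 15), (-9, -10)) = 25.0799
d((-11, 15), (-16, -14)) = 29.4279
d((-11, 15), (-19, -17)) = 32.9848
d((-12, -13), (14, 10)) = 34.7131
d((-12, -13), (-9, -10)) = 4.2426
d((-12, -13), (-16, -14)) = 4.1231
d((-12, -13), (-19, -17)) = 8.0623
d((14, 10), (-9, -10)) = 30.4795
d((14, 10), (-16, -14)) = 38.4187
d((14, 10), (-19, -17)) = 42.638
d((-9, -10), (-16, -14)) = 8.0623
d((-9, -10), (-19, -17)) = 12.2066
d((-16, -14), (-19, -17)) = 4.2426

Closest pair: (-11, -15) and (-12, -13) with distance 2.2361

The closest pair is (-11, -15) and (-12, -13) with Euclidean distance 2.2361. For 7 points, brute-force pairwise comparison is shown above. For large n, the divide-and-conquer algorithm (sort by x, recurse on halves, check the dividing strip) achieves O(n log n).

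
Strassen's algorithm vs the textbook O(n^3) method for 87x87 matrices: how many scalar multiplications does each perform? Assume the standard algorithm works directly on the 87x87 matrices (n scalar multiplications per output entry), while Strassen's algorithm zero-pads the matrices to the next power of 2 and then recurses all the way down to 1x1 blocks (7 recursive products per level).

Matrix multiplication for 87x87 matrices:

Strassen's algorithm requires power-of-2 dimensions. Pad 87x87 to 128x128 (next power of 2).

Standard algorithm: 87^3 = 658503 multiplications
Strassen's algorithm: 7^(log2(128)) = 7^7 = 823543 multiplications
Difference: 658503 - 823543 = -165040 (Strassen uses MORE here due to padding overhead — for small or just-over-power-of-2 n, padding can outweigh the per-level savings)

Standard: 658503 multiplications (87^3). Strassen: 823543 multiplications (7^7, after padding to 128x128). Strassen reduces 8 recursive multiplications to 7 at each level.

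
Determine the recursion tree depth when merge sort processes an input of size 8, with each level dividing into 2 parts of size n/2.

For divide and conquer with division factor 2:

Problem sizes at each level:
Level 0: 8
Level 1: 4
Level 2: 2
Level 3: 1

The root is level 0 and the size-1 base case is level 3 (the tree spans levels 0 through 3, i.e. 4 levels counting the root), so the depth is the number of divisions: log_2(8) = 3

The recursion tree depth is log_2(8) = 3. At each level, the problem size is divided by 2, so it takes 3 divisions to reduce to a base case of size 1. The algorithm makes 2 recursive calls at each level.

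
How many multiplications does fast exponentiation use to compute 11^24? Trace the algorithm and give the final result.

Computing 11^24 by squaring (build up from 11^1; each line after the first costs one multiplication):

11^1 = 11
11^2 = (11^1)^2 = 11^2 = 121
11^3 = 11 * 11^2 = 11 * 121 = 1331
11^6 = (11^3)^2 = 1331^2 = 1771561
11^12 = (11^6)^2 = 1771561^2 = 3138428376721
11^24 = (11^12)^2 = 3138428376721^2 = 9849732675807611094711841

Result: 9849732675807611094711841
Multiplications needed: 5 (5 lines after 11^1)

11^24 = 9849732675807611094711841. Using exponentiation by squaring, this requires 5 multiplications. The key idea: if the exponent is even, square the half-power; if odd, multiply by the base once.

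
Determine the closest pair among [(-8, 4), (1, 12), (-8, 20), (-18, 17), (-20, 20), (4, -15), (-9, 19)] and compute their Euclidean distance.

Computing all pairwise distances among 7 points:

d((-8, 4), (1, 12)) = 12.0416
d((-8, 4), (-8, 20)) = 16.0
d((-8, 4), (-18, 17)) = 16.4012
d((-8, 4), (-20, 20)) = 20.0
d((-8, 4), (4, -15)) = 22.4722
d((-8, 4), (-9, 19)) = 15.0333
d((1, 12), (-8, 20)) = 12.0416
d((1, 12), (-18, 17)) = 19.6469
d((1, 12), (-20, 20)) = 22.4722
d((1, 12), (4, -15)) = 27.1662
d((1, 12), (-9, 19)) = 12.2066
d((-8, 20), (-18, 17)) = 10.4403
d((-8, 20), (-20, 20)) = 12.0
d((-8, 20), (4, -15)) = 37.0
d((-8, 20), (-9, 19)) = 1.4142 <-- minimum
d((-18, 17), (-20, 20)) = 3.6056
d((-18, 17), (4, -15)) = 38.833
d((-18, 17), (-9, 19)) = 9.2195
d((-20, 20), (4, -15)) = 42.4382
d((-20, 20), (-9, 19)) = 11.0454
d((4, -15), (-9, 19)) = 36.4005

Closest pair: (-8, 20) and (-9, 19) with distance 1.4142

The closest pair is (-8, 20) and (-9, 19) with Euclidean distance 1.4142. For 7 points, brute-force pairwise comparison is shown above. For large n, the divide-and-conquer algorithm (sort by x, recurse on halves, check the dividing strip) achieves O(n log n).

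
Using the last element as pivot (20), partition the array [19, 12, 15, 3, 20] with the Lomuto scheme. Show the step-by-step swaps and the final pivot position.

Lomuto partition with pivot = 20:

Initial array: [19, 12, 15, 3, 20]

arr[0]=19 <= 20: swap with position 0, array becomes [19, 12, 15, 3, 20]
arr[1]=12 <= 20: swap with position 1, array becomes [19, 12, 15, 3, 20]
arr[2]=15 <= 20: swap with position 2, array becomes [19, 12, 15, 3, 20]
arr[3]=3 <= 20: swap with position 3, array becomes [19, 12, 15, 3, 20]

Place pivot at position 4: [19, 12, 15, 3, 20]
Pivot position: 4

After partitioning with pivot 20, the array becomes [19, 12, 15, 3, 20]. The pivot is placed at index 4. All elements to the left of the pivot are <= 20, and all elements to the right are > 20.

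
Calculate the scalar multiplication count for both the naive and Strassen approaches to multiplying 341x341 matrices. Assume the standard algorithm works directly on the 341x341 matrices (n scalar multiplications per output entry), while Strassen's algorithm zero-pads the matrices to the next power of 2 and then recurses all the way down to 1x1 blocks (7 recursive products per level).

Matrix multiplication for 341x341 matrices:

Strassen's algorithm requires power-of-2 dimensions. Pad 341x341 to 512x512 (next power of 2).

Standard algorithm: 341^3 = 39651821 multiplications
Strassen's algorithm: 7^(log2(512)) = 7^9 = 40353607 multiplications
Difference: 39651821 - 40353607 = -701786 (Strassen uses MORE here due to padding overhead — for small or just-over-power-of-2 n, padding can outweigh the per-level savings)

Standard: 39651821 multiplications (341^3). Strassen: 40353607 multiplications (7^9, after padding to 512x512). Strassen reduces 8 recursive multiplications to 7 at each level.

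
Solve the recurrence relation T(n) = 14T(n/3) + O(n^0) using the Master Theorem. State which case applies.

Master Theorem for T(n) = 14T(n/3) + O(n^0):

a = 14, b = 3, c = 0
log_b(a) = log_3(14) = 2.4022

Case 1: c = 0 < log_3(14) = 2.4022
T(n) = O(n^(log_3 14))

For T(n) = 14T(n/3) + O(n^0): log_3(14) = 2.4022. This is Case 1 of the Master Theorem (c < log_b(a), work dominated by leaves), giving O(n^(log_3 14)).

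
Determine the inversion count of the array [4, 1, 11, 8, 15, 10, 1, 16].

Finding inversions in [4, 1, 11, 8, 15, 10, 1, 16]:

(0, 1): arr[0]=4 > arr[1]=1
(0, 6): arr[0]=4 > arr[6]=1
(2, 3): arr[2]=11 > arr[3]=8
(2, 5): arr[2]=11 > arr[5]=10
(2, 6): arr[2]=11 > arr[6]=1
(3, 6): arr[3]=8 > arr[6]=1
(4, 5): arr[4]=15 > arr[5]=10
(4, 6): arr[4]=15 > arr[6]=1
(5, 6): arr[5]=10 > arr[6]=1

Total inversions: 9

The array has 9 inversion(s): (0,1), (0,6), (2,3), (2,5), (2,6), (3,6), (4,5), (4,6), (5,6). Each pair (i,j) satisfies i < j and arr[i] > arr[j].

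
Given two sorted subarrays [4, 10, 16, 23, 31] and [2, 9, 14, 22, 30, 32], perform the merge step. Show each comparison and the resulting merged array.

Merging process:

Compare 4 vs 2: take 2 from right. Merged: [2]
Compare 4 vs 9: take 4 from left. Merged: [2, 4]
Compare 10 vs 9: take 9 from right. Merged: [2, 4, 9]
Compare 10 vs 14: take 10 from left. Merged: [2, 4, 9, 10]
Compare 16 vs 14: take 14 from right. Merged: [2, 4, 9, 10, 14]
Compare 16 vs 22: take 16 from left. Merged: [2, 4, 9, 10, 14, 16]
Compare 23 vs 22: take 22 from right. Merged: [2, 4, 9, 10, 14, 16, 22]
Compare 23 vs 30: take 23 from left. Merged: [2, 4, 9, 10, 14, 16, 22, 23]
Compare 31 vs 30: take 30 from right. Merged: [2, 4, 9, 10, 14, 16, 22, 23, 30]
Compare 31 vs 32: take 31 from left. Merged: [2, 4, 9, 10, 14, 16, 22, 23, 30, 31]
Append remaining from right: [32]. Merged: [2, 4, 9, 10, 14, 16, 22, 23, 30, 31, 32]

Final merged array: [2, 4, 9, 10, 14, 16, 22, 23, 30, 31, 32]
Total comparisons: 10

The merged array is [2, 4, 9, 10, 14, 16, 22, 23, 30, 31, 32], requiring 10 comparisons. The merge step runs in O(n) time where n is the total number of elements.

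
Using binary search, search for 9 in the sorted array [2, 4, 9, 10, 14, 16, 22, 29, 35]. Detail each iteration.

Binary search for 9 in [2, 4, 9, 10, 14, 16, 22, 29, 35]:

lo=0, hi=8, mid=4, arr[mid]=14 -> 14 > 9, search left half
lo=0, hi=3, mid=1, arr[mid]=4 -> 4 < 9, search right half
lo=2, hi=3, mid=2, arr[mid]=9 -> Found target at index 2!

Binary search finds 9 at index 2 after 3 comparisons. The search repeatedly halves the search space by comparing with the middle element.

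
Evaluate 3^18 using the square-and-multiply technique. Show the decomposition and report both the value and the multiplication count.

Computing 3^18 by squaring (build up from 3^1; each line after the first costs one multiplication):

3^1 = 3
3^2 = (3^1)^2 = 3^2 = 9
3^4 = (3^2)^2 = 9^2 = 81
3^8 = (3^4)^2 = 81^2 = 6561
3^9 = 3 * 3^8 = 3 * 6561 = 19683
3^18 = (3^9)^2 = 19683^2 = 387420489

Result: 387420489
Multiplications needed: 5 (5 lines after 3^1)

3^18 = 387420489. Using exponentiation by squaring, this requires 5 multiplications. The key idea: if the exponent is even, square the half-power; if odd, multiply by the base once.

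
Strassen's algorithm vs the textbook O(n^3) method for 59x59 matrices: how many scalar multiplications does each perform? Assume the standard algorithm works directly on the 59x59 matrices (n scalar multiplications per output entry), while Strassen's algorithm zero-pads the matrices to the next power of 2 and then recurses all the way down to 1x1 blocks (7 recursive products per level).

Matrix multiplication for 59x59 matrices:

Strassen's algorithm requires power-of-2 dimensions. Pad 59x59 to 64x64 (next power of 2).

Standard algorithm: 59^3 = 205379 multiplications
Strassen's algorithm: 7^(log2(64)) = 7^6 = 117649 multiplications
Savings: 205379 - 117649 = 87730 multiplications

Standard: 205379 multiplications (59^3). Strassen: 117649 multiplications (7^6, after padding to 64x64). Strassen reduces 8 recursive multiplications to 7 at each level.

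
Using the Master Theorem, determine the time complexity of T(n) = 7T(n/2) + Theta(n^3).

Master Theorem for T(n) = 7T(n/2) + O(n^3):

a = 7, b = 2, c = 3
log_b(a) = log_2(7) = 2.8074

Case 3: c = 3 > log_2(7) = 2.8074
T(n) = O(n^3) = O(n^3)

For T(n) = 7T(n/2) + O(n^3): log_2(7) = 2.8074. This is Case 3 of the Master Theorem (c > log_b(a), work dominated by root), giving O(n^3).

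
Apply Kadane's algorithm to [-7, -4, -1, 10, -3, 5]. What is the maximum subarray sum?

Using Kadane's algorithm on [-7, -4, -1, 10, -3, 5]:

Scanning through the array:
Position 1 (value -4): max_ending_here = -4, max_so_far = -4
Position 2 (value -1): max_ending_here = -1, max_so_far = -1
Position 3 (value 10): max_ending_here = 10, max_so_far = 10
Position 4 (value -3): max_ending_here = 7, max_so_far = 10
Position 5 (value 5): max_ending_here = 12, max_so_far = 12

Maximum subarray: [10, -3, 5]
Maximum sum: 12

The maximum subarray is [10, -3, 5] with sum 12. This subarray runs from index 3 to index 5.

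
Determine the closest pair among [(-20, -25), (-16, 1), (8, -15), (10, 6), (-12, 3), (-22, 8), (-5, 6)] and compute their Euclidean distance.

Computing all pairwise distances among 7 points:

d((-20, -25), (-16, 1)) = 26.3059
d((-20, -25), (8, -15)) = 29.7321
d((-20, -25), (10, 6)) = 43.1393
d((-20, -25), (-12, 3)) = 29.1204
d((-20, -25), (-22, 8)) = 33.0606
d((-20, -25), (-5, 6)) = 34.4384
d((-16, 1), (8, -15)) = 28.8444
d((-16, 1), (10, 6)) = 26.4764
d((-16, 1), (-12, 3)) = 4.4721 <-- minimum
d((-16, 1), (-22, 8)) = 9.2195
d((-16, 1), (-5, 6)) = 12.083
d((8, -15), (10, 6)) = 21.095
d((8, -15), (-12, 3)) = 26.9072
d((8, -15), (-22, 8)) = 37.8021
d((8, -15), (-5, 6)) = 24.6982
d((10, 6), (-12, 3)) = 22.2036
d((10, 6), (-22, 8)) = 32.0624
d((10, 6), (-5, 6)) = 15.0
d((-12, 3), (-22, 8)) = 11.1803
d((-12, 3), (-5, 6)) = 7.6158
d((-22, 8), (-5, 6)) = 17.1172

Closest pair: (-16, 1) and (-12, 3) with distance 4.4721

The closest pair is (-16, 1) and (-12, 3) with Euclidean distance 4.4721. For 7 points, brute-force pairwise comparison is shown above. For large n, the divide-and-conquer algorithm (sort by x, recurse on halves, check the dividing strip) achieves O(n log n).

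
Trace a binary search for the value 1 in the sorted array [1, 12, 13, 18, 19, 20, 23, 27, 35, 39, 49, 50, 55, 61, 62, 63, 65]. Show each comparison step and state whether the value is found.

Binary search for 1 in [1, 12, 13, 18, 19, 20, 23, 27, 35, 39, 49, 50, 55, 61, 62, 63, 65]:

lo=0, hi=16, mid=8, arr[mid]=35 -> 35 > 1, search left half
lo=0, hi=7, mid=3, arr[mid]=18 -> 18 > 1, search left half
lo=0, hi=2, mid=1, arr[mid]=12 -> 12 > 1, search left half
lo=0, hi=0, mid=0, arr[mid]=1 -> Found target at index 0!

Binary search finds 1 at index 0 after 4 comparisons. The search repeatedly halves the search space by comparing with the middle element.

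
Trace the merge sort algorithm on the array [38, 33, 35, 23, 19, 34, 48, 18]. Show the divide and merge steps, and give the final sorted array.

Merge sort trace:

Split: [38, 33, 35, 23, 19, 34, 48, 18] -> [38, 33, 35, 23] and [19, 34, 48, 18]
  Split: [38, 33, 35, 23] -> [38, 33] and [35, 23]
    Split: [38, 33] -> [38] and [33]
    Merge: [38] + [33] -> [33, 38]
    Split: [35, 23] -> [35] and [23]
    Merge: [35] + [23] -> [23, 35]
  Merge: [33, 38] + [23, 35] -> [23, 33, 35, 38]
  Split: [19, 34, 48, 18] -> [19, 34] and [48, 18]
    Split: [19, 34] -> [19] and [34]
    Merge: [19] + [34] -> [19, 34]
    Split: [48, 18] -> [48] and [18]
    Merge: [48] + [18] -> [18, 48]
  Merge: [19, 34] + [18, 48] -> [18, 19, 34, 48]
Merge: [23, 33, 35, 38] + [18, 19, 34, 48] -> [18, 19, 23, 33, 34, 35, 38, 48]

Final sorted array: [18, 19, 23, 33, 34, 35, 38, 48]

The merge sort proceeds by recursively splitting the array and merging sorted halves.
After all merges, the sorted array is [18, 19, 23, 33, 34, 35, 38, 48].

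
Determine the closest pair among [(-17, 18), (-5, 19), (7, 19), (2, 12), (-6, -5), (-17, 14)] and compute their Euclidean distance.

Computing all pairwise distances among 6 points:

d((-17, 18), (-5, 19)) = 12.0416
d((-17, 18), (7, 19)) = 24.0208
d((-17, 18), (2, 12)) = 19.9249
d((-17, 18), (-6, -5)) = 25.4951
d((-17, 18), (-17, 14)) = 4.0 <-- minimum
d((-5, 19), (7, 19)) = 12.0
d((-5, 19), (2, 12)) = 9.8995
d((-5, 19), (-6, -5)) = 24.0208
d((-5, 19), (-17, 14)) = 13.0
d((7, 19), (2, 12)) = 8.6023
d((7, 19), (-6, -5)) = 27.2947
d((7, 19), (-17, 14)) = 24.5153
d((2, 12), (-6, -5)) = 18.7883
d((2, 12), (-17, 14)) = 19.105
d((-6, -5), (-17, 14)) = 21.9545

Closest pair: (-17, 18) and (-17, 14) with distance 4.0

The closest pair is (-17, 18) and (-17, 14) with Euclidean distance 4.0. For 6 points, brute-force pairwise comparison is shown above. For large n, the divide-and-conquer algorithm (sort by x, recurse on halves, check the dividing strip) achieves O(n log n).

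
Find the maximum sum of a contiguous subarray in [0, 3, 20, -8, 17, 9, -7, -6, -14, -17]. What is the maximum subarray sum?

Using Kadane's algorithm on [0, 3, 20, -8, 17, 9, -7, -6, -14, -17]:

Scanning through the array:
Position 1 (value 3): max_ending_here = 3, max_so_far = 3
Position 2 (value 20): max_ending_here = 23, max_so_far = 23
Position 3 (value -8): max_ending_here = 15, max_so_far = 23
Position 4 (value 17): max_ending_here = 32, max_so_far = 32
Position 5 (value 9): max_ending_here = 41, max_so_far = 41
Position 6 (value -7): max_ending_here = 34, max_so_far = 41
Position 7 (value -6): max_ending_here = 28, max_so_far = 41
Position 8 (value -14): max_ending_here = 14, max_so_far = 41
Position 9 (value -17): max_ending_here = -3, max_so_far = 41

Maximum subarray: [0, 3, 20, -8, 17, 9]
Maximum sum: 41

The maximum subarray is [0, 3, 20, -8, 17, 9] with sum 41. This subarray runs from index 0 to index 5.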